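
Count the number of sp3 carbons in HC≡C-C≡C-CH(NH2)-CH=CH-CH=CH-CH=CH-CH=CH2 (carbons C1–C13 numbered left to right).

C1: sp
C2: sp
C3: sp
C4: sp
C5: sp3 ✓
C6: sp2
C7: sp2
C8: sp2
C9: sp2
C10: sp2
C11: sp2
C12: sp2
C13: sp2
C5 → 1 sp3 carbon.

1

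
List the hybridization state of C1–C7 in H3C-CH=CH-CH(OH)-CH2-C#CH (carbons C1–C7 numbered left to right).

C1 sp3, C2 sp2, C3 sp2, C4 sp3, C5 sp3, C6 sp, C7 sp

C1 is sp3: 4 σ bonds, 4 electron-density regions.
C2: 3 σ bonds, plus one π bond — 3 electron domains, sp2.
C3 has 3 σ bonds, plus one π bond: steric number 3 → sp2.
C4 carries 4 σ bonds, giving a steric number of 4, so it is sp3.
C5 (4 σ bonds) has steric number 4: sp3.
C6 has 2 σ bonds, plus two π bonds: steric number 2 → sp.
C7 (2 σ bonds, plus two π bonds) has steric number 2: sp.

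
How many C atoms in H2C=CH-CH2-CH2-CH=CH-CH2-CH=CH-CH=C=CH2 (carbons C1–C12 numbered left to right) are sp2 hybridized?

C1: sp2 ✓
C2: sp2 ✓
C3: sp3
C4: sp3
C5: sp2 ✓
C6: sp2 ✓
C7: sp3
C8: sp2 ✓
C9: sp2 ✓
C10: sp2 ✓
C11: sp
C12: sp2 ✓
C1, C2, C5, C6, C8, C9, C10, C12 → 8 sp2 carbons.

8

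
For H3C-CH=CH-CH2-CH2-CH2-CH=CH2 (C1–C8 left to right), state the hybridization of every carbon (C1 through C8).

C1 is sp3: 4 σ bonds, 4 electron-density regions.
C2: 3 σ bonds, plus one π bond — 3 electron domains, sp2.
C3 carries 3 σ bonds, plus one π bond, giving a steric number of 3, so it is sp2.
C4: 4 σ bonds; 4 regions of electron density → sp3.
C5 has 4 σ bonds: steric number 4 → sp3.
C6 (4 σ bonds) has steric number 4: sp3.
C7 is sp2: 3 σ bonds, plus one π bond, 3 electron-density regions.
C8 has 3 σ bonds, plus one π bond: steric number 3 → sp2.

C1 sp3, C2 sp2, C3 sp2, C4 sp3, C5 sp3, C6 sp3, C7 sp2, C8 sp2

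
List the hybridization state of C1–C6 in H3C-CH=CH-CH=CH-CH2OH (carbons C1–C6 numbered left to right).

C1 carries 4 σ bonds, giving a steric number of 4, so it is sp3.
C2 has 3 σ bonds, plus one π bond: steric number 3 → sp2.
C3 carries 3 σ bonds, plus one π bond, giving a steric number of 3, so it is sp2.
C4 is sp2: 3 σ bonds, plus one π bond, 3 electron-density regions.
C5 — 3 σ bonds, plus one π bond. Steric number 3, so sp2.
C6 is sp3: 4 σ bonds, 4 electron-density regions.

C1 sp3, C2 sp2, C3 sp2, C4 sp2, C5 sp2, C6 sp3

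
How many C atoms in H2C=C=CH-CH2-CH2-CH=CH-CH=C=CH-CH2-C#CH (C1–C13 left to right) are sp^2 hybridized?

C1: sp2 ✓
C2: sp
C3: sp2 ✓
C4: sp3
C5: sp3
C6: sp2 ✓
C7: sp2 ✓
C8: sp2 ✓
C9: sp
C10: sp2 ✓
C11: sp3
C12: sp
C13: sp
C1, C3, C6, C7, C8, C10 → 6 sp2 carbons.

6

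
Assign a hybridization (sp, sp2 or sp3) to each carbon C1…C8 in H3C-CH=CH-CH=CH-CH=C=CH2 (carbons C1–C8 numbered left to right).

C1: 4 σ bonds — 4 electron domains, sp3.
C2 — 3 σ bonds, plus one π bond. Steric number 3, so sp2.
C3: 3 σ bonds, plus one π bond; 3 regions of electron density → sp2.
C4 (3 σ bonds, plus one π bond) has steric number 3: sp2.
C5: 3 σ bonds, plus one π bond; 3 regions of electron density → sp2.
C6 has 3 σ bonds, plus one π bond: steric number 3 → sp2.
C7: 2 σ bonds, plus two π bonds — 2 electron domains, sp.
C8: 3 σ bonds, plus one π bond; 3 regions of electron density → sp2.

C1 sp3, C2 sp2, C3 sp2, C4 sp2, C5 sp2, C6 sp2, C7 sp, C8 sp2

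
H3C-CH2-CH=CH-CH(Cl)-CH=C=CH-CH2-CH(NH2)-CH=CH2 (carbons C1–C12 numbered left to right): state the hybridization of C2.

sp3

C2 carries 4 σ bonds, giving a steric number of 4, so it is sp3.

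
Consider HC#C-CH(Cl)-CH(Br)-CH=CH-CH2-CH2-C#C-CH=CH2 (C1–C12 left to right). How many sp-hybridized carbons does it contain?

4

C1: sp ✓
C2: sp ✓
C3: sp3
C4: sp3
C5: sp2
C6: sp2
C7: sp3
C8: sp3
C9: sp ✓
C10: sp ✓
C11: sp2
C12: sp2
C1, C2, C9, C10 → 4 sp carbons.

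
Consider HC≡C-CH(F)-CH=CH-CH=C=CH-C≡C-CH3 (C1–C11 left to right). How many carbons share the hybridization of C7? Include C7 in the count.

5

C7 is sp (two π bonds).
C1: sp ✓
C2: sp ✓
C3: sp3
C4: sp2
C5: sp2
C6: sp2
C7: sp ✓
C8: sp2
C9: sp ✓
C10: sp ✓
C11: sp3
5 carbons are sp.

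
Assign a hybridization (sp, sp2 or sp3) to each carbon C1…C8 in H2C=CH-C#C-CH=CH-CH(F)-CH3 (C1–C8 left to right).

C1 sp2, C2 sp2, C3 sp, C4 sp, C5 sp2, C6 sp2, C7 sp3, C8 sp3

C1 carries 3 σ bonds, plus one π bond, giving a steric number of 3, so it is sp2.
C2: 3 σ bonds, plus one π bond — 3 electron domains, sp2.
C3: 2 σ bonds, plus two π bonds; 2 regions of electron density → sp.
C4: 2 σ bonds, plus two π bonds — 2 electron domains, sp.
C5 has 3 σ bonds, plus one π bond: steric number 3 → sp2.
C6: 3 σ bonds, plus one π bond; 3 regions of electron density → sp2.
C7 carries 4 σ bonds, giving a steric number of 4, so it is sp3.
C8 is sp3: 4 σ bonds, 4 electron-density regions.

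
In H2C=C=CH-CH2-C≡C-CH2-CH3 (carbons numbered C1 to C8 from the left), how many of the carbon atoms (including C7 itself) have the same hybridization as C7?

C7 is sp3 (only σ bonds).
C1: sp2
C2: sp
C3: sp2
C4: sp3 ✓
C5: sp
C6: sp
C7: sp3 ✓
C8: sp3 ✓
3 carbons are sp3.

3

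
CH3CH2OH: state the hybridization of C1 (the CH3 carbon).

sp^3

C1 (the CH3 carbon) is sp3: 4 σ bonds, 4 electron-density regions.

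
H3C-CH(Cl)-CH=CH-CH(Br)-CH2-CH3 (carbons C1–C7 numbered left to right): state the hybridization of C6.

C6 has 4 σ bonds: steric number 4 → sp3.

sp3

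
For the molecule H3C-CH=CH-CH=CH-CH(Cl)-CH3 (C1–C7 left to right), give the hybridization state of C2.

C2: 3 σ bonds, plus one π bond — 3 electron domains, sp2.

sp^2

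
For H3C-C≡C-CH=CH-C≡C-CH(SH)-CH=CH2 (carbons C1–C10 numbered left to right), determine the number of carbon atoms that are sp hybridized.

C1: sp3
C2: sp ✓
C3: sp ✓
C4: sp2
C5: sp2
C6: sp ✓
C7: sp ✓
C8: sp3
C9: sp2
C10: sp2
C2, C3, C6, C7 → 4 sp carbons.

4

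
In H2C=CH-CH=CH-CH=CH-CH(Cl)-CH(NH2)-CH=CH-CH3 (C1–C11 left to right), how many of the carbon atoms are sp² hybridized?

8

C1: sp2 ✓
C2: sp2 ✓
C3: sp2 ✓
C4: sp2 ✓
C5: sp2 ✓
C6: sp2 ✓
C7: sp3
C8: sp3
C9: sp2 ✓
C10: sp2 ✓
C11: sp3
C1, C2, C3, C4, C5, C6, C9, C10 → 8 sp2 carbons.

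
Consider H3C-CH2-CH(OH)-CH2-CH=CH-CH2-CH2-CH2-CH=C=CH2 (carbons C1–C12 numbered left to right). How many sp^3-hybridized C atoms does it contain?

7

C1: sp3 ✓
C2: sp3 ✓
C3: sp3 ✓
C4: sp3 ✓
C5: sp2
C6: sp2
C7: sp3 ✓
C8: sp3 ✓
C9: sp3 ✓
C10: sp2
C11: sp
C12: sp2
C1, C2, C3, C4, C7, C8, C9 → 7 sp3 carbons.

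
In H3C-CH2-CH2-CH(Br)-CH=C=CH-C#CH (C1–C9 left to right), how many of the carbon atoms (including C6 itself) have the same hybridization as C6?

C6 is sp (two π bonds).
C1: sp3
C2: sp3
C3: sp3
C4: sp3
C5: sp2
C6: sp ✓
C7: sp2
C8: sp ✓
C9: sp ✓
3 carbons are sp.

3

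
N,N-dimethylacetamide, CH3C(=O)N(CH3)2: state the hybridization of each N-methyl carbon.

Each N-methyl carbon — 4 σ bonds. Steric number 4, so sp3.

sp^3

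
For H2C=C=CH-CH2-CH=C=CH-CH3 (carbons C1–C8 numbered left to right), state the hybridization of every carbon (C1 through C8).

C1: 3 σ bonds, plus one π bond — 3 electron domains, sp2.
C2 is sp: 2 σ bonds, plus two π bonds, 2 electron-density regions.
C3: 3 σ bonds, plus one π bond — 3 electron domains, sp2.
C4 is sp3: 4 σ bonds, 4 electron-density regions.
C5 is sp2: 3 σ bonds, plus one π bond, 3 electron-density regions.
C6 carries 2 σ bonds, plus two π bonds, giving a steric number of 2, so it is sp.
C7: 3 σ bonds, plus one π bond; 3 regions of electron density → sp2.
C8: 4 σ bonds; 4 regions of electron density → sp3.

C1 sp2, C2 sp, C3 sp2, C4 sp3, C5 sp2, C6 sp, C7 sp2, C8 sp3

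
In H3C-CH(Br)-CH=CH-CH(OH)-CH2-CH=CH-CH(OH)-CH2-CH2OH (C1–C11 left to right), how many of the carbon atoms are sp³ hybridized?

C1: sp3 ✓
C2: sp3 ✓
C3: sp2
C4: sp2
C5: sp3 ✓
C6: sp3 ✓
C7: sp2
C8: sp2
C9: sp3 ✓
C10: sp3 ✓
C11: sp3 ✓
C1, C2, C5, C6, C9, C10, C11 → 7 sp3 carbons.

7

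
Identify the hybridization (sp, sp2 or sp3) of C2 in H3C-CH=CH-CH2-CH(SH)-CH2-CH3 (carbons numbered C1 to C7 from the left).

sp²

C2 — 3 σ bonds, plus one π bond. Steric number 3, so sp2.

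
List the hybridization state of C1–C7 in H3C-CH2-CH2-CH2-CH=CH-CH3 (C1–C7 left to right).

C1 sp3, C2 sp3, C3 sp3, C4 sp3, C5 sp2, C6 sp2, C7 sp3

C1 — 4 σ bonds. Steric number 4, so sp3.
C2 is sp3: 4 σ bonds, 4 electron-density regions.
C3 is sp3: 4 σ bonds, 4 electron-density regions.
C4 — 4 σ bonds. Steric number 4, so sp3.
C5: 3 σ bonds, plus one π bond; 3 regions of electron density → sp2.
C6 carries 3 σ bonds, plus one π bond, giving a steric number of 3, so it is sp2.
C7 carries 4 σ bonds, giving a steric number of 4, so it is sp3.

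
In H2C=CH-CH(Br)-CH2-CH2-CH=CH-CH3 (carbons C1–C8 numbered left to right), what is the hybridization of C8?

C8: 4 σ bonds — 4 electron domains, sp3.

sp^3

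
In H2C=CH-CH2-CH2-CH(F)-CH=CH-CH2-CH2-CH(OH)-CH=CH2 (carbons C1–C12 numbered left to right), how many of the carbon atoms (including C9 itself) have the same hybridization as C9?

6

C9 is sp3 (only σ bonds).
C1: sp2
C2: sp2
C3: sp3 ✓
C4: sp3 ✓
C5: sp3 ✓
C6: sp2
C7: sp2
C8: sp3 ✓
C9: sp3 ✓
C10: sp3 ✓
C11: sp2
C12: sp2
6 carbons are sp3.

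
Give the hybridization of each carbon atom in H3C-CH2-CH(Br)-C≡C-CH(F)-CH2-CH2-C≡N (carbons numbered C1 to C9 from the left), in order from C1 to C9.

C1 (4 σ bonds) has steric number 4: sp3.
C2 — 4 σ bonds. Steric number 4, so sp3.
C3 — 4 σ bonds. Steric number 4, so sp3.
C4 (2 σ bonds, plus two π bonds) has steric number 2: sp.
C5 carries 2 σ bonds, plus two π bonds, giving a steric number of 2, so it is sp.
C6: 4 σ bonds; 4 regions of electron density → sp3.
C7 (4 σ bonds) has steric number 4: sp3.
C8 carries 4 σ bonds, giving a steric number of 4, so it is sp3.
C9 (2 σ bonds, plus two π bonds) has steric number 2: sp.

C1 sp3, C2 sp3, C3 sp3, C4 sp, C5 sp, C6 sp3, C7 sp3, C8 sp3, C9 sp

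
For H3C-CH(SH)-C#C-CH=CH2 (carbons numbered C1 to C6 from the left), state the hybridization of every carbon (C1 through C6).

C1 sp3, C2 sp3, C3 sp, C4 sp, C5 sp2, C6 sp2

C1 carries 4 σ bonds, giving a steric number of 4, so it is sp3.
C2: 4 σ bonds — 4 electron domains, sp3.
C3: 2 σ bonds, plus two π bonds — 2 electron domains, sp.
C4 carries 2 σ bonds, plus two π bonds, giving a steric number of 2, so it is sp.
C5 is sp2: 3 σ bonds, plus one π bond, 3 electron-density regions.
C6 is sp2: 3 σ bonds, plus one π bond, 3 electron-density regions.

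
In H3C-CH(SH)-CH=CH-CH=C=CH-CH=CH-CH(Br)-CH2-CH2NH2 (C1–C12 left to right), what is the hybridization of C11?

sp³

C11 has 4 σ bonds: steric number 4 → sp3.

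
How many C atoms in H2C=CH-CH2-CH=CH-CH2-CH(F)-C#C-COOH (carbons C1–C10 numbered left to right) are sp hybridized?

2

C1: sp2
C2: sp2
C3: sp3
C4: sp2
C5: sp2
C6: sp3
C7: sp3
C8: sp ✓
C9: sp ✓
C10: sp2
C8, C9 → 2 sp carbons.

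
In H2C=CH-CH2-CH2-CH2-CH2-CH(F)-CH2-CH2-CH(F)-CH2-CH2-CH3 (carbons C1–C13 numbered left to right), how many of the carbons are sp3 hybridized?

C1: sp2
C2: sp2
C3: sp3 ✓
C4: sp3 ✓
C5: sp3 ✓
C6: sp3 ✓
C7: sp3 ✓
C8: sp3 ✓
C9: sp3 ✓
C10: sp3 ✓
C11: sp3 ✓
C12: sp3 ✓
C13: sp3 ✓
C3, C4, C5, C6, C7, C8, C9, C10, C11, C12, C13 → 11 sp3 carbons.

11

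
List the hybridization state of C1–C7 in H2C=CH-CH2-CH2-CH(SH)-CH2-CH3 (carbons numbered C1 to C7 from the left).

C1: 3 σ bonds, plus one π bond; 3 regions of electron density → sp2.
C2: 3 σ bonds, plus one π bond; 3 regions of electron density → sp2.
C3: 4 σ bonds — 4 electron domains, sp3.
C4 is sp3: 4 σ bonds, 4 electron-density regions.
C5: 4 σ bonds — 4 electron domains, sp3.
C6 is sp3: 4 σ bonds, 4 electron-density regions.
C7 (4 σ bonds) has steric number 4: sp3.

C1 sp2, C2 sp2, C3 sp3, C4 sp3, C5 sp3, C6 sp3, C7 sp3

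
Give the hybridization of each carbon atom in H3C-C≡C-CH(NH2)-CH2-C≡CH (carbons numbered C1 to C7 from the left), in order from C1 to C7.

C1 sp3, C2 sp, C3 sp, C4 sp3, C5 sp3, C6 sp, C7 sp

C1 carries 4 σ bonds, giving a steric number of 4, so it is sp3.
C2: 2 σ bonds, plus two π bonds; 2 regions of electron density → sp.
C3 carries 2 σ bonds, plus two π bonds, giving a steric number of 2, so it is sp.
C4 carries 4 σ bonds, giving a steric number of 4, so it is sp3.
C5 (4 σ bonds) has steric number 4: sp3.
C6 — 2 σ bonds, plus two π bonds. Steric number 2, so sp.
C7 — 2 σ bonds, plus two π bonds. Steric number 2, so sp.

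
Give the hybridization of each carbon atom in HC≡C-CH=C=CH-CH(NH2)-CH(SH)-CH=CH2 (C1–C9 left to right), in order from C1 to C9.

C1 is sp: 2 σ bonds, plus two π bonds, 2 electron-density regions.
C2: 2 σ bonds, plus two π bonds; 2 regions of electron density → sp.
C3 (3 σ bonds, plus one π bond) has steric number 3: sp2.
C4 (2 σ bonds, plus two π bonds) has steric number 2: sp.
C5: 3 σ bonds, plus one π bond; 3 regions of electron density → sp2.
C6 (4 σ bonds) has steric number 4: sp3.
C7 (4 σ bonds) has steric number 4: sp3.
C8 carries 3 σ bonds, plus one π bond, giving a steric number of 3, so it is sp2.
C9: 3 σ bonds, plus one π bond; 3 regions of electron density → sp2.

C1 sp, C2 sp, C3 sp2, C4 sp, C5 sp2, C6 sp3, C7 sp3, C8 sp2, C9 sp2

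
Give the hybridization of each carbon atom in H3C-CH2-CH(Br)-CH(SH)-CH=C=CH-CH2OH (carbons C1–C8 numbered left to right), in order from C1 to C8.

C1 sp3, C2 sp3, C3 sp3, C4 sp3, C5 sp2, C6 sp, C7 sp2, C8 sp3

C1 is sp3: 4 σ bonds, 4 electron-density regions.
C2 — 4 σ bonds. Steric number 4, so sp3.
C3 — 4 σ bonds. Steric number 4, so sp3.
C4 is sp3: 4 σ bonds, 4 electron-density regions.
C5 — 3 σ bonds, plus one π bond. Steric number 3, so sp2.
C6: 2 σ bonds, plus two π bonds; 2 regions of electron density → sp.
C7: 3 σ bonds, plus one π bond; 3 regions of electron density → sp2.
C8 is sp3: 4 σ bonds, 4 electron-density regions.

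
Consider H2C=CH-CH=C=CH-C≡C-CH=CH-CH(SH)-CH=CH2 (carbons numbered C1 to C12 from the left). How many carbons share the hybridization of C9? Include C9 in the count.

C9 is sp2 (one π bond).
C1: sp2 ✓
C2: sp2 ✓
C3: sp2 ✓
C4: sp
C5: sp2 ✓
C6: sp
C7: sp
C8: sp2 ✓
C9: sp2 ✓
C10: sp3
C11: sp2 ✓
C12: sp2 ✓
8 carbons are sp2.

8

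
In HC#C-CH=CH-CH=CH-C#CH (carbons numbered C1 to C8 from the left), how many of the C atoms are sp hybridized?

C1: sp ✓
C2: sp ✓
C3: sp2
C4: sp2
C5: sp2
C6: sp2
C7: sp ✓
C8: sp ✓
C1, C2, C7, C8 → 4 sp carbons.

4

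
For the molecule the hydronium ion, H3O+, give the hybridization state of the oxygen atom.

Three σ bonds + one lone pair = steric number 4 → sp3.

sp^3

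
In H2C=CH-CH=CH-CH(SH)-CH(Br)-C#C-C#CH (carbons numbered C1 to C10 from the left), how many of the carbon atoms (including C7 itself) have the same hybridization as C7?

C7 is sp (two π bonds).
C1: sp2
C2: sp2
C3: sp2
C4: sp2
C5: sp3
C6: sp3
C7: sp ✓
C8: sp ✓
C9: sp ✓
C10: sp ✓
4 carbons are sp.

4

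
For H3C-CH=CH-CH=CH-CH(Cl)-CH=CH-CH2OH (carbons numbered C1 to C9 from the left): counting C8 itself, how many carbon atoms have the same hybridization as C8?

C8 is sp2 (one π bond).
C1: sp3
C2: sp2 ✓
C3: sp2 ✓
C4: sp2 ✓
C5: sp2 ✓
C6: sp3
C7: sp2 ✓
C8: sp2 ✓
C9: sp3
6 carbons are sp2.

6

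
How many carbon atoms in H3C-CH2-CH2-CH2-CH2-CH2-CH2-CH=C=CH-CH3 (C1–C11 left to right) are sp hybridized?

1

C1: sp3
C2: sp3
C3: sp3
C4: sp3
C5: sp3
C6: sp3
C7: sp3
C8: sp2
C9: sp ✓
C10: sp2
C11: sp3
C9 → 1 sp carbon.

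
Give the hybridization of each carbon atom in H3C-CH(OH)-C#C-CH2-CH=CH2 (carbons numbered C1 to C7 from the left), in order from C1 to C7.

C1 sp3, C2 sp3, C3 sp, C4 sp, C5 sp3, C6 sp2, C7 sp2

C1 (4 σ bonds) has steric number 4: sp3.
C2 carries 4 σ bonds, giving a steric number of 4, so it is sp3.
C3 (2 σ bonds, plus two π bonds) has steric number 2: sp.
C4 (2 σ bonds, plus two π bonds) has steric number 2: sp.
C5 has 4 σ bonds: steric number 4 → sp3.
C6 — 3 σ bonds, plus one π bond. Steric number 3, so sp2.
C7 carries 3 σ bonds, plus one π bond, giving a steric number of 3, so it is sp2.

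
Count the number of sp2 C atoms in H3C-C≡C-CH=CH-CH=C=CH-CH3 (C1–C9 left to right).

C1: sp3
C2: sp
C3: sp
C4: sp2 ✓
C5: sp2 ✓
C6: sp2 ✓
C7: sp
C8: sp2 ✓
C9: sp3
C4, C5, C6, C8 → 4 sp2 carbons.

4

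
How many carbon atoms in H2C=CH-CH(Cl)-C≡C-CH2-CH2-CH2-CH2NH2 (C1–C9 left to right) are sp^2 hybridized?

C1: sp2 ✓
C2: sp2 ✓
C3: sp3
C4: sp
C5: sp
C6: sp3
C7: sp3
C8: sp3
C9: sp3
C1, C2 → 2 sp2 carbons.

2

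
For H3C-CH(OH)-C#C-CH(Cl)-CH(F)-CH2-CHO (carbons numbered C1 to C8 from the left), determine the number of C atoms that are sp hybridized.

C1: sp3
C2: sp3
C3: sp ✓
C4: sp ✓
C5: sp3
C6: sp3
C7: sp3
C8: sp2
C3, C4 → 2 sp carbons.

2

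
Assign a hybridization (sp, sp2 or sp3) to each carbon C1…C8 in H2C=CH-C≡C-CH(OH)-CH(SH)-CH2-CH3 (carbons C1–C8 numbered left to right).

C1 carries 3 σ bonds, plus one π bond, giving a steric number of 3, so it is sp2.
C2 (3 σ bonds, plus one π bond) has steric number 3: sp2.
C3: 2 σ bonds, plus two π bonds; 2 regions of electron density → sp.
C4 is sp: 2 σ bonds, plus two π bonds, 2 electron-density regions.
C5: 4 σ bonds; 4 regions of electron density → sp3.
C6 — 4 σ bonds. Steric number 4, so sp3.
C7 (4 σ bonds) has steric number 4: sp3.
C8: 4 σ bonds — 4 electron domains, sp3.

C1 sp2, C2 sp2, C3 sp, C4 sp, C5 sp3, C6 sp3, C7 sp3, C8 sp3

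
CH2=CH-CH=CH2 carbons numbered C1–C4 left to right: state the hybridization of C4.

C4 is sp2: 3 σ bonds, plus one π bond, 3 electron-density regions.

sp²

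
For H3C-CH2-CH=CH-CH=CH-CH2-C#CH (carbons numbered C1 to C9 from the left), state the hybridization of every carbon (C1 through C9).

C1: 4 σ bonds — 4 electron domains, sp3.
C2 (4 σ bonds) has steric number 4: sp3.
C3 — 3 σ bonds, plus one π bond. Steric number 3, so sp2.
C4: 3 σ bonds, plus one π bond; 3 regions of electron density → sp2.
C5 has 3 σ bonds, plus one π bond: steric number 3 → sp2.
C6: 3 σ bonds, plus one π bond; 3 regions of electron density → sp2.
C7 (4 σ bonds) has steric number 4: sp3.
C8: 2 σ bonds, plus two π bonds; 2 regions of electron density → sp.
C9 is sp: 2 σ bonds, plus two π bonds, 2 electron-density regions.

C1 sp3, C2 sp3, C3 sp2, C4 sp2, C5 sp2, C6 sp2, C7 sp3, C8 sp, C9 sp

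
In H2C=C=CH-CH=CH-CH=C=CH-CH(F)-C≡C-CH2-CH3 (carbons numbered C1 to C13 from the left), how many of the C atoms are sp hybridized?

C1: sp2
C2: sp ✓
C3: sp2
C4: sp2
C5: sp2
C6: sp2
C7: sp ✓
C8: sp2
C9: sp3
C10: sp ✓
C11: sp ✓
C12: sp3
C13: sp3
C2, C7, C10, C11 → 4 sp carbons.

4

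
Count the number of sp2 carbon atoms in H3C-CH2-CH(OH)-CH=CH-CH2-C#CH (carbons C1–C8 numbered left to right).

C1: sp3
C2: sp3
C3: sp3
C4: sp2 ✓
C5: sp2 ✓
C6: sp3
C7: sp
C8: sp
C4, C5 → 2 sp2 carbons.

2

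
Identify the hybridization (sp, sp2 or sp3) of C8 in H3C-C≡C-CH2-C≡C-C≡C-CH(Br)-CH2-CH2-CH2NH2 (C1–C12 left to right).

sp

C8: 2 σ bonds, plus two π bonds; 2 regions of electron density → sp.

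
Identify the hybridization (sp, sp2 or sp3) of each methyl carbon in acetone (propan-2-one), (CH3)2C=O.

sp³

Each methyl carbon (4 σ bonds) has steric number 4: sp3.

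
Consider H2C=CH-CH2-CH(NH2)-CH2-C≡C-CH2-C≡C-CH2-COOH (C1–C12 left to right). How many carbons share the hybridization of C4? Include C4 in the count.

C4 is sp3 (only σ bonds).
C1: sp2
C2: sp2
C3: sp3 ✓
C4: sp3 ✓
C5: sp3 ✓
C6: sp
C7: sp
C8: sp3 ✓
C9: sp
C10: sp
C11: sp3 ✓
C12: sp2
5 carbons are sp3.

5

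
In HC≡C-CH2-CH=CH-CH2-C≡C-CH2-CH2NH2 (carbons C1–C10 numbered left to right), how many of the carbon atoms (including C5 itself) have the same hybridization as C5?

2

C5 is sp2 (one π bond).
C1: sp
C2: sp
C3: sp3
C4: sp2 ✓
C5: sp2 ✓
C6: sp3
C7: sp
C8: sp
C9: sp3
C10: sp3
2 carbons are sp2.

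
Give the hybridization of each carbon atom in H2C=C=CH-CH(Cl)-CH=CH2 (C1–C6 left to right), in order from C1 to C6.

C1: 3 σ bonds, plus one π bond — 3 electron domains, sp2.
C2 has 2 σ bonds, plus two π bonds: steric number 2 → sp.
C3 has 3 σ bonds, plus one π bond: steric number 3 → sp2.
C4 (4 σ bonds) has steric number 4: sp3.
C5: 3 σ bonds, plus one π bond; 3 regions of electron density → sp2.
C6 is sp2: 3 σ bonds, plus one π bond, 3 electron-density regions.

C1 sp2, C2 sp, C3 sp2, C4 sp3, C5 sp2, C6 sp2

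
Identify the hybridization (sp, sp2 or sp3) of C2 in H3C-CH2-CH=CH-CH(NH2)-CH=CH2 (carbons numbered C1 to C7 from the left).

sp3

C2 (4 σ bonds) has steric number 4: sp3.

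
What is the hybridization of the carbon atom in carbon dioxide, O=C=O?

Two σ bonds, two π bonds → steric number 2 → sp.

sp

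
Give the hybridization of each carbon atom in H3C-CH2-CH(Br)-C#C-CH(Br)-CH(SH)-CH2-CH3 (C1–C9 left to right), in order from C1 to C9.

C1 is sp3: 4 σ bonds, 4 electron-density regions.
C2: 4 σ bonds — 4 electron domains, sp3.
C3: 4 σ bonds — 4 electron domains, sp3.
C4 is sp: 2 σ bonds, plus two π bonds, 2 electron-density regions.
C5 carries 2 σ bonds, plus two π bonds, giving a steric number of 2, so it is sp.
C6 (4 σ bonds) has steric number 4: sp3.
C7: 4 σ bonds — 4 electron domains, sp3.
C8 carries 4 σ bonds, giving a steric number of 4, so it is sp3.
C9: 4 σ bonds — 4 electron domains, sp3.

C1 sp3, C2 sp3, C3 sp3, C4 sp, C5 sp, C6 sp3, C7 sp3, C8 sp3, C9 sp3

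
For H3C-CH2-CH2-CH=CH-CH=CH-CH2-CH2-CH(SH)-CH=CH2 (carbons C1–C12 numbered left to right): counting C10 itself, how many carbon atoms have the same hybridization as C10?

C10 is sp3 (only σ bonds).
C1: sp3 ✓
C2: sp3 ✓
C3: sp3 ✓
C4: sp2
C5: sp2
C6: sp2
C7: sp2
C8: sp3 ✓
C9: sp3 ✓
C10: sp3 ✓
C11: sp2
C12: sp2
6 carbons are sp3.

6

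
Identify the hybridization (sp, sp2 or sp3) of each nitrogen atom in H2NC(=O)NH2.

Both N lone pairs are conjugated with the C=O; planar sp2.

sp^2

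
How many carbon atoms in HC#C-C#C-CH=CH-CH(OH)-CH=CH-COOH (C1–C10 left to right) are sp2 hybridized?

5

C1: sp
C2: sp
C3: sp
C4: sp
C5: sp2 ✓
C6: sp2 ✓
C7: sp3
C8: sp2 ✓
C9: sp2 ✓
C10: sp2 ✓
C5, C6, C8, C9, C10 → 5 sp2 carbons.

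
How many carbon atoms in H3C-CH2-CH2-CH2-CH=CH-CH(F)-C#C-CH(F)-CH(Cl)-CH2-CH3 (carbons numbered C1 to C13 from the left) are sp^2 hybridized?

C1: sp3
C2: sp3
C3: sp3
C4: sp3
C5: sp2 ✓
C6: sp2 ✓
C7: sp3
C8: sp
C9: sp
C10: sp3
C11: sp3
C12: sp3
C13: sp3
C5, C6 → 2 sp2 carbons.

2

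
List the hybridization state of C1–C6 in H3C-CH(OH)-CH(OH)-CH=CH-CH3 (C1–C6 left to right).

C1: 4 σ bonds; 4 regions of electron density → sp3.
C2 (4 σ bonds) has steric number 4: sp3.
C3 has 4 σ bonds: steric number 4 → sp3.
C4: 3 σ bonds, plus one π bond; 3 regions of electron density → sp2.
C5 is sp2: 3 σ bonds, plus one π bond, 3 electron-density regions.
C6 — 4 σ bonds. Steric number 4, so sp3.

C1 sp3, C2 sp3, C3 sp3, C4 sp2, C5 sp2, C6 sp3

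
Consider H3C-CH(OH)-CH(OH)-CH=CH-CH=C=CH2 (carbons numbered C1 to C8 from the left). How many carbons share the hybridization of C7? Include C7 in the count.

1

C7 is sp (two π bonds).
C1: sp3
C2: sp3
C3: sp3
C4: sp2
C5: sp2
C6: sp2
C7: sp ✓
C8: sp2
1 carbon is sp.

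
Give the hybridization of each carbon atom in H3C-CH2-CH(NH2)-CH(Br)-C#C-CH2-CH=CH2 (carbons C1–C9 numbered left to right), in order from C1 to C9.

C1 is sp3: 4 σ bonds, 4 electron-density regions.
C2 is sp3: 4 σ bonds, 4 electron-density regions.
C3 (4 σ bonds) has steric number 4: sp3.
C4: 4 σ bonds — 4 electron domains, sp3.
C5 — 2 σ bonds, plus two π bonds. Steric number 2, so sp.
C6 is sp: 2 σ bonds, plus two π bonds, 2 electron-density regions.
C7 has 4 σ bonds: steric number 4 → sp3.
C8 has 3 σ bonds, plus one π bond: steric number 3 → sp2.
C9 is sp2: 3 σ bonds, plus one π bond, 3 electron-density regions.

C1 sp3, C2 sp3, C3 sp3, C4 sp3, C5 sp, C6 sp, C7 sp3, C8 sp2, C9 sp2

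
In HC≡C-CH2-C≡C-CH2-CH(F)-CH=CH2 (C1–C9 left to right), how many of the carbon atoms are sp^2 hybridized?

2

C1: sp
C2: sp
C3: sp3
C4: sp
C5: sp
C6: sp3
C7: sp3
C8: sp2 ✓
C9: sp2 ✓
C8, C9 → 2 sp2 carbons.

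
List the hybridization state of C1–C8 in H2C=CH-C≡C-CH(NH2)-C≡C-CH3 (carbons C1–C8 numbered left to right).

C1: 3 σ bonds, plus one π bond — 3 electron domains, sp2.
C2: 3 σ bonds, plus one π bond — 3 electron domains, sp2.
C3 has 2 σ bonds, plus two π bonds: steric number 2 → sp.
C4: 2 σ bonds, plus two π bonds; 2 regions of electron density → sp.
C5 — 4 σ bonds. Steric number 4, so sp3.
C6 has 2 σ bonds, plus two π bonds: steric number 2 → sp.
C7: 2 σ bonds, plus two π bonds — 2 electron domains, sp.
C8 has 4 σ bonds: steric number 4 → sp3.

C1 sp2, C2 sp2, C3 sp, C4 sp, C5 sp3, C6 sp, C7 sp, C8 sp3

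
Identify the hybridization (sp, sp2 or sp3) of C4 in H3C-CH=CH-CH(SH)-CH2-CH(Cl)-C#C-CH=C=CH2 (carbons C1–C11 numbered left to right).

C4: 4 σ bonds; 4 regions of electron density → sp3.

sp3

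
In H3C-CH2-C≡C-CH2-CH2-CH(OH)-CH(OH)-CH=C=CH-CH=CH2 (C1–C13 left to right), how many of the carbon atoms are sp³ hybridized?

6

C1: sp3 ✓
C2: sp3 ✓
C3: sp
C4: sp
C5: sp3 ✓
C6: sp3 ✓
C7: sp3 ✓
C8: sp3 ✓
C9: sp2
C10: sp
C11: sp2
C12: sp2
C13: sp2
C1, C2, C5, C6, C7, C8 → 6 sp3 carbons.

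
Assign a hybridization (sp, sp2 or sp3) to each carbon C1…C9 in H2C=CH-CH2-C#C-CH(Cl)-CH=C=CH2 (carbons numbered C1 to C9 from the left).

C1: 3 σ bonds, plus one π bond — 3 electron domains, sp2.
C2 (3 σ bonds, plus one π bond) has steric number 3: sp2.
C3 — 4 σ bonds. Steric number 4, so sp3.
C4: 2 σ bonds, plus two π bonds; 2 regions of electron density → sp.
C5 (2 σ bonds, plus two π bonds) has steric number 2: sp.
C6: 4 σ bonds; 4 regions of electron density → sp3.
C7 is sp2: 3 σ bonds, plus one π bond, 3 electron-density regions.
C8 (2 σ bonds, plus two π bonds) has steric number 2: sp.
C9 carries 3 σ bonds, plus one π bond, giving a steric number of 3, so it is sp2.

C1 sp2, C2 sp2, C3 sp3, C4 sp, C5 sp, C6 sp3, C7 sp2, C8 sp, C9 sp2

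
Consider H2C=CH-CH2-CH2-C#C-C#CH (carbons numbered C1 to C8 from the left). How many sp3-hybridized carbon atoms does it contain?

C1: sp2
C2: sp2
C3: sp3 ✓
C4: sp3 ✓
C5: sp
C6: sp
C7: sp
C8: sp
C3, C4 → 2 sp3 carbons.

2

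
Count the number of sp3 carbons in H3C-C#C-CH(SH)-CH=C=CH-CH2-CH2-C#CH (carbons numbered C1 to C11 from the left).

C1: sp3 ✓
C2: sp
C3: sp
C4: sp3 ✓
C5: sp2
C6: sp
C7: sp2
C8: sp3 ✓
C9: sp3 ✓
C10: sp
C11: sp
C1, C4, C8, C9 → 4 sp3 carbons.

4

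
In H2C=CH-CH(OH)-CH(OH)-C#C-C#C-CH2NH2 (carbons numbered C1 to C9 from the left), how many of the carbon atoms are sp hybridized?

4

C1: sp2
C2: sp2
C3: sp3
C4: sp3
C5: sp ✓
C6: sp ✓
C7: sp ✓
C8: sp ✓
C9: sp3
C5, C6, C7, C8 → 4 sp carbons.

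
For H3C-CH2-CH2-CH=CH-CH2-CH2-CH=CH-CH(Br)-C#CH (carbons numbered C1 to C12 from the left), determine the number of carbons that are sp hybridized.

2

C1: sp3
C2: sp3
C3: sp3
C4: sp2
C5: sp2
C6: sp3
C7: sp3
C8: sp2
C9: sp2
C10: sp3
C11: sp ✓
C12: sp ✓
C11, C12 → 2 sp carbons.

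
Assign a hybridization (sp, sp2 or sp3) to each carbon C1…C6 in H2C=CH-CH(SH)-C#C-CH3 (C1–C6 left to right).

C1 sp2, C2 sp2, C3 sp3, C4 sp, C5 sp, C6 sp3

C1 carries 3 σ bonds, plus one π bond, giving a steric number of 3, so it is sp2.
C2: 3 σ bonds, plus one π bond — 3 electron domains, sp2.
C3 carries 4 σ bonds, giving a steric number of 4, so it is sp3.
C4 — 2 σ bonds, plus two π bonds. Steric number 2, so sp.
C5 has 2 σ bonds, plus two π bonds: steric number 2 → sp.
C6 carries 4 σ bonds, giving a steric number of 4, so it is sp3.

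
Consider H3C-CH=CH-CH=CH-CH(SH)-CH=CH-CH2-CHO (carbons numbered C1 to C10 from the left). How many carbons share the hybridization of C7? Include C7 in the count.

C7 is sp2 (one π bond).
C1: sp3
C2: sp2 ✓
C3: sp2 ✓
C4: sp2 ✓
C5: sp2 ✓
C6: sp3
C7: sp2 ✓
C8: sp2 ✓
C9: sp3
C10: sp2 ✓
7 carbons are sp2.

7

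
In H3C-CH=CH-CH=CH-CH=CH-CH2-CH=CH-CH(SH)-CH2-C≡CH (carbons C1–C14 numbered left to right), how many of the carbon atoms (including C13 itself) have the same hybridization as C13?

2

C13 is sp (two π bonds).
C1: sp3
C2: sp2
C3: sp2
C4: sp2
C5: sp2
C6: sp2
C7: sp2
C8: sp3
C9: sp2
C10: sp2
C11: sp3
C12: sp3
C13: sp ✓
C14: sp ✓
2 carbons are sp.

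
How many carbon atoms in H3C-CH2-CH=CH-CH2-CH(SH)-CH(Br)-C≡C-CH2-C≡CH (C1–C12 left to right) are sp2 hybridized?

C1: sp3
C2: sp3
C3: sp2 ✓
C4: sp2 ✓
C5: sp3
C6: sp3
C7: sp3
C8: sp
C9: sp
C10: sp3
C11: sp
C12: sp
C3, C4 → 2 sp2 carbons.

2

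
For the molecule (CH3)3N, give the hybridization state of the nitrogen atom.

The nitrogen atom: 3 σ bonds and 1 lone pair; 4 regions of electron density → sp3.

sp3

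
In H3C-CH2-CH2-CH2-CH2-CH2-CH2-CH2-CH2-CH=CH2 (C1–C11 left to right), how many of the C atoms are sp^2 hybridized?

C1: sp3
C2: sp3
C3: sp3
C4: sp3
C5: sp3
C6: sp3
C7: sp3
C8: sp3
C9: sp3
C10: sp2 ✓
C11: sp2 ✓
C10, C11 → 2 sp2 carbons.

2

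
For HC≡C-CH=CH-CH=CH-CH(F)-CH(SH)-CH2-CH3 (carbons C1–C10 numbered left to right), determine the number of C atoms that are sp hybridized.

C1: sp ✓
C2: sp ✓
C3: sp2
C4: sp2
C5: sp2
C6: sp2
C7: sp3
C8: sp3
C9: sp3
C10: sp3
C1, C2 → 2 sp carbons.

2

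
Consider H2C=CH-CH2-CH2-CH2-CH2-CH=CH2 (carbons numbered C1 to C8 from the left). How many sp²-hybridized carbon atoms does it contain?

C1: sp2 ✓
C2: sp2 ✓
C3: sp3
C4: sp3
C5: sp3
C6: sp3
C7: sp2 ✓
C8: sp2 ✓
C1, C2, C7, C8 → 4 sp2 carbons.

4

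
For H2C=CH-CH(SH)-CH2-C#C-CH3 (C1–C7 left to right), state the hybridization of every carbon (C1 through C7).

C1 sp2, C2 sp2, C3 sp3, C4 sp3, C5 sp, C6 sp, C7 sp3

C1 — 3 σ bonds, plus one π bond. Steric number 3, so sp2.
C2 carries 3 σ bonds, plus one π bond, giving a steric number of 3, so it is sp2.
C3 has 4 σ bonds: steric number 4 → sp3.
C4: 4 σ bonds — 4 electron domains, sp3.
C5 carries 2 σ bonds, plus two π bonds, giving a steric number of 2, so it is sp.
C6 is sp: 2 σ bonds, plus two π bonds, 2 electron-density regions.
C7 (4 σ bonds) has steric number 4: sp3.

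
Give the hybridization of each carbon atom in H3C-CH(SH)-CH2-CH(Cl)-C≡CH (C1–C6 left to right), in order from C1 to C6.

C1: 4 σ bonds; 4 regions of electron density → sp3.
C2 (4 σ bonds) has steric number 4: sp3.
C3 is sp3: 4 σ bonds, 4 electron-density regions.
C4: 4 σ bonds; 4 regions of electron density → sp3.
C5 — 2 σ bonds, plus two π bonds. Steric number 2, so sp.
C6 — 2 σ bonds, plus two π bonds. Steric number 2, so sp.

C1 sp3, C2 sp3, C3 sp3, C4 sp3, C5 sp, C6 sp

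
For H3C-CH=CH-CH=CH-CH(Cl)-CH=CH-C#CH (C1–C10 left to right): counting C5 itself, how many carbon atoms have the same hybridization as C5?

C5 is sp2 (one π bond).
C1: sp3
C2: sp2 ✓
C3: sp2 ✓
C4: sp2 ✓
C5: sp2 ✓
C6: sp3
C7: sp2 ✓
C8: sp2 ✓
C9: sp
C10: sp
6 carbons are sp2.

6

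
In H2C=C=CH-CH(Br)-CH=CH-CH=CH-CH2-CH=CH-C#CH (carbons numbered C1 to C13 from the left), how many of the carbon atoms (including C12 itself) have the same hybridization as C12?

C12 is sp (two π bonds).
C1: sp2
C2: sp ✓
C3: sp2
C4: sp3
C5: sp2
C6: sp2
C7: sp2
C8: sp2
C9: sp3
C10: sp2
C11: sp2
C12: sp ✓
C13: sp ✓
3 carbons are sp.

3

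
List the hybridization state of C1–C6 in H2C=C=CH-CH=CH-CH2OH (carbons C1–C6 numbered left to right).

C1 sp2, C2 sp, C3 sp2, C4 sp2, C5 sp2, C6 sp3

C1 is sp2: 3 σ bonds, plus one π bond, 3 electron-density regions.
C2 has 2 σ bonds, plus two π bonds: steric number 2 → sp.
C3: 3 σ bonds, plus one π bond — 3 electron domains, sp2.
C4: 3 σ bonds, plus one π bond — 3 electron domains, sp2.
C5: 3 σ bonds, plus one π bond — 3 electron domains, sp2.
C6 carries 4 σ bonds, giving a steric number of 4, so it is sp3.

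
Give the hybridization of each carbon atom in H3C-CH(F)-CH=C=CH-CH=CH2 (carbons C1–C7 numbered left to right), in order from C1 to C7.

C1 is sp3: 4 σ bonds, 4 electron-density regions.
C2: 4 σ bonds — 4 electron domains, sp3.
C3 — 3 σ bonds, plus one π bond. Steric number 3, so sp2.
C4: 2 σ bonds, plus two π bonds — 2 electron domains, sp.
C5 is sp2: 3 σ bonds, plus one π bond, 3 electron-density regions.
C6: 3 σ bonds, plus one π bond — 3 electron domains, sp2.
C7: 3 σ bonds, plus one π bond — 3 electron domains, sp2.

C1 sp3, C2 sp3, C3 sp2, C4 sp, C5 sp2, C6 sp2, C7 sp2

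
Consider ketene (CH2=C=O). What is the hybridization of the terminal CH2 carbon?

The terminal CH2 carbon — 3 σ bonds, plus one π bond. Steric number 3, so sp2.

sp²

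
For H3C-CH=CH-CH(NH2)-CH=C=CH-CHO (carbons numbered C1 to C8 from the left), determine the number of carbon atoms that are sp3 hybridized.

2

C1: sp3 ✓
C2: sp2
C3: sp2
C4: sp3 ✓
C5: sp2
C6: sp
C7: sp2
C8: sp2
C1, C4 → 2 sp3 carbons.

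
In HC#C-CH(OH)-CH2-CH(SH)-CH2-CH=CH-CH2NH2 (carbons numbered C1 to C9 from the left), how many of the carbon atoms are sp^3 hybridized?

C1: sp
C2: sp
C3: sp3 ✓
C4: sp3 ✓
C5: sp3 ✓
C6: sp3 ✓
C7: sp2
C8: sp2
C9: sp3 ✓
C3, C4, C5, C6, C9 → 5 sp3 carbons.

5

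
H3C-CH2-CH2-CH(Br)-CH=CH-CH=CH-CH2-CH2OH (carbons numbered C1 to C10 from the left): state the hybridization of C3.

C3 has 4 σ bonds: steric number 4 → sp3.

sp3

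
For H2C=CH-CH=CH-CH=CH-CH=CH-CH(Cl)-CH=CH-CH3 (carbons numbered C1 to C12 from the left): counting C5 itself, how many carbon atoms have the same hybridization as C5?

10

C5 is sp2 (one π bond).
C1: sp2 ✓
C2: sp2 ✓
C3: sp2 ✓
C4: sp2 ✓
C5: sp2 ✓
C6: sp2 ✓
C7: sp2 ✓
C8: sp2 ✓
C9: sp3
C10: sp2 ✓
C11: sp2 ✓
C12: sp3
10 carbons are sp2.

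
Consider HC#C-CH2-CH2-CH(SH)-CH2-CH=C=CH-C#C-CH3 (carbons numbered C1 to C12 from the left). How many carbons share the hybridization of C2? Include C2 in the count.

5

C2 is sp (two π bonds).
C1: sp ✓
C2: sp ✓
C3: sp3
C4: sp3
C5: sp3
C6: sp3
C7: sp2
C8: sp ✓
C9: sp2
C10: sp ✓
C11: sp ✓
C12: sp3
5 carbons are sp.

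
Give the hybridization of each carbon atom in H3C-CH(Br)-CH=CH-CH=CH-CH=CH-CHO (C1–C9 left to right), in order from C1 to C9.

C1 has 4 σ bonds: steric number 4 → sp3.
C2 (4 σ bonds) has steric number 4: sp3.
C3 is sp2: 3 σ bonds, plus one π bond, 3 electron-density regions.
C4 carries 3 σ bonds, plus one π bond, giving a steric number of 3, so it is sp2.
C5 — 3 σ bonds, plus one π bond. Steric number 3, so sp2.
C6 (3 σ bonds, plus one π bond) has steric number 3: sp2.
C7 is sp2: 3 σ bonds, plus one π bond, 3 electron-density regions.
C8 (3 σ bonds, plus one π bond) has steric number 3: sp2.
C9 (3 σ bonds, plus one π bond) has steric number 3: sp2.

C1 sp3, C2 sp3, C3 sp2, C4 sp2, C5 sp2, C6 sp2, C7 sp2, C8 sp2, C9 sp2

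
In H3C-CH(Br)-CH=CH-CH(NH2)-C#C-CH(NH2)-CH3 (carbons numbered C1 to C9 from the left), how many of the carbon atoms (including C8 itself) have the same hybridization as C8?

5

C8 is sp3 (only σ bonds).
C1: sp3 ✓
C2: sp3 ✓
C3: sp2
C4: sp2
C5: sp3 ✓
C6: sp
C7: sp
C8: sp3 ✓
C9: sp3 ✓
5 carbons are sp3.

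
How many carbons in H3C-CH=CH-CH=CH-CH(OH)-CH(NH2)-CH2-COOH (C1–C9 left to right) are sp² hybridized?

5

C1: sp3
C2: sp2 ✓
C3: sp2 ✓
C4: sp2 ✓
C5: sp2 ✓
C6: sp3
C7: sp3
C8: sp3
C9: sp2 ✓
C2, C3, C4, C5, C9 → 5 sp2 carbons.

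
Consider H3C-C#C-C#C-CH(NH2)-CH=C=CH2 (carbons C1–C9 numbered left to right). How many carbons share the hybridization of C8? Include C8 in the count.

5

C8 is sp (two π bonds).
C1: sp3
C2: sp ✓
C3: sp ✓
C4: sp ✓
C5: sp ✓
C6: sp3
C7: sp2
C8: sp ✓
C9: sp2
5 carbons are sp.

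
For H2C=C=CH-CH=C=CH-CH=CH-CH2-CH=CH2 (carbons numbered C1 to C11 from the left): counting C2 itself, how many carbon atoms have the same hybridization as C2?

C2 is sp (two π bonds).
C1: sp2
C2: sp ✓
C3: sp2
C4: sp2
C5: sp ✓
C6: sp2
C7: sp2
C8: sp2
C9: sp3
C10: sp2
C11: sp2
2 carbons are sp.

2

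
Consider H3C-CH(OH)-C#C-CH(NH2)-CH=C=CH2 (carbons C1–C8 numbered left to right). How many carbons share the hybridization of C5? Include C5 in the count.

3

C5 is sp3 (only σ bonds).
C1: sp3 ✓
C2: sp3 ✓
C3: sp
C4: sp
C5: sp3 ✓
C6: sp2
C7: sp
C8: sp2
3 carbons are sp3.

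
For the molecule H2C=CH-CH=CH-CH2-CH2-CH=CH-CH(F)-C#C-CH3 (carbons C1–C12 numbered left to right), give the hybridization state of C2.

C2 is sp2: 3 σ bonds, plus one π bond, 3 electron-density regions.

sp^2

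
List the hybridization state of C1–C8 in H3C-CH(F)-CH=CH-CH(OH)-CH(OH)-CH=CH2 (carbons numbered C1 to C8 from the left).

C1: 4 σ bonds — 4 electron domains, sp3.
C2 is sp3: 4 σ bonds, 4 electron-density regions.
C3 — 3 σ bonds, plus one π bond. Steric number 3, so sp2.
C4: 3 σ bonds, plus one π bond; 3 regions of electron density → sp2.
C5 is sp3: 4 σ bonds, 4 electron-density regions.
C6: 4 σ bonds — 4 electron domains, sp3.
C7: 3 σ bonds, plus one π bond — 3 electron domains, sp2.
C8 carries 3 σ bonds, plus one π bond, giving a steric number of 3, so it is sp2.

C1 sp3, C2 sp3, C3 sp2, C4 sp2, C5 sp3, C6 sp3, C7 sp2, C8 sp2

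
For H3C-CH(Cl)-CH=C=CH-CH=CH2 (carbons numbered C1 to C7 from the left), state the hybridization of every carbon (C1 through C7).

C1: 4 σ bonds — 4 electron domains, sp3.
C2 is sp3: 4 σ bonds, 4 electron-density regions.
C3: 3 σ bonds, plus one π bond; 3 regions of electron density → sp2.
C4: 2 σ bonds, plus two π bonds — 2 electron domains, sp.
C5: 3 σ bonds, plus one π bond — 3 electron domains, sp2.
C6 (3 σ bonds, plus one π bond) has steric number 3: sp2.
C7 — 3 σ bonds, plus one π bond. Steric number 3, so sp2.

C1 sp3, C2 sp3, C3 sp2, C4 sp, C5 sp2, C6 sp2, C7 sp2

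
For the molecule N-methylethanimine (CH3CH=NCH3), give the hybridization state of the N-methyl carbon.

The N-methyl carbon: 4 σ bonds — 4 electron domains, sp3.

sp³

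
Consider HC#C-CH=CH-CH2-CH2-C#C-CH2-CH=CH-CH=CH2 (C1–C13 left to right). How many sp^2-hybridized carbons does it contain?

6

C1: sp
C2: sp
C3: sp2 ✓
C4: sp2 ✓
C5: sp3
C6: sp3
C7: sp
C8: sp
C9: sp3
C10: sp2 ✓
C11: sp2 ✓
C12: sp2 ✓
C13: sp2 ✓
C3, C4, C10, C11, C12, C13 → 6 sp2 carbons.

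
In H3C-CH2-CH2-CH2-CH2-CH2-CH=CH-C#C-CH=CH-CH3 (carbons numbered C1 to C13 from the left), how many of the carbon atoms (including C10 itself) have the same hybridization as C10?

2

C10 is sp (two π bonds).
C1: sp3
C2: sp3
C3: sp3
C4: sp3
C5: sp3
C6: sp3
C7: sp2
C8: sp2
C9: sp ✓
C10: sp ✓
C11: sp2
C12: sp2
C13: sp3
2 carbons are sp.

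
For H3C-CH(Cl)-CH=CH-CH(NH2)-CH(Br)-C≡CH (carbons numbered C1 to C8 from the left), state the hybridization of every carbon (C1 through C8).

C1 carries 4 σ bonds, giving a steric number of 4, so it is sp3.
C2 has 4 σ bonds: steric number 4 → sp3.
C3 has 3 σ bonds, plus one π bond: steric number 3 → sp2.
C4 has 3 σ bonds, plus one π bond: steric number 3 → sp2.
C5 — 4 σ bonds. Steric number 4, so sp3.
C6 (4 σ bonds) has steric number 4: sp3.
C7: 2 σ bonds, plus two π bonds — 2 electron domains, sp.
C8: 2 σ bonds, plus two π bonds — 2 electron domains, sp.

C1 sp3, C2 sp3, C3 sp2, C4 sp2, C5 sp3, C6 sp3, C7 sp, C8 sp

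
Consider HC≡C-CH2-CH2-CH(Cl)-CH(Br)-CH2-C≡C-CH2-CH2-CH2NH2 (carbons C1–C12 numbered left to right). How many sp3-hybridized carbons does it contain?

C1: sp
C2: sp
C3: sp3 ✓
C4: sp3 ✓
C5: sp3 ✓
C6: sp3 ✓
C7: sp3 ✓
C8: sp
C9: sp
C10: sp3 ✓
C11: sp3 ✓
C12: sp3 ✓
C3, C4, C5, C6, C7, C10, C11, C12 → 8 sp3 carbons.

8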